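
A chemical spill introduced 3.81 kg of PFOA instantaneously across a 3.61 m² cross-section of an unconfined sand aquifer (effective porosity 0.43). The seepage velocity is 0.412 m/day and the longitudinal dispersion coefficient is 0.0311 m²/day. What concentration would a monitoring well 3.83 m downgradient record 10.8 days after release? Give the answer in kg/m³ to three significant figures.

For an instantaneous plane source, C(x,t) = M/(n_e·A·√(4πDt)) · exp(−(x−vt)²/(4Dt)), with n_e·A the pore (flow) area.
Plume center vt = 0.412 × 10.8 = 4.4496 m, so the well at 3.83 m is 0.6196 m upgradient of the peak.
√(4πDt) = 2.054 m, giving peak height M/(n_e·A·√(4πDt)) = 3.81/(0.43 × 3.61 × 2.054) = 1.195 kg/m³.
(x−vt)²/(4Dt) = (-0.6196)²/(4 × 0.0311 × 10.8) = 0.2857; exp(−0.2857) = 0.7515.
C = 1.195 × 0.7515 = 0.898 kg/m³.

0.898 kg/m³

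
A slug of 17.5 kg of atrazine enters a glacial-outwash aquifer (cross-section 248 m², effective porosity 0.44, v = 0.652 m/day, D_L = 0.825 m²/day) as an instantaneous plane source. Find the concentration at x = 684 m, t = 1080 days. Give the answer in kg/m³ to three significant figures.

For an instantaneous plane source, C(x,t) = M/(n_e·A·√(4πDt)) · exp(−(x−vt)²/(4Dt)), with n_e·A the pore (flow) area.
Plume center vt = 0.652 × 1080 = 704.16 m, so the well at 684 m is 20.16 m upgradient of the peak.
√(4πDt) = 105.8 m, giving peak height M/(n_e·A·√(4πDt)) = 17.5/(0.44 × 248 × 105.8) = 0.001516 kg/m³.
(x−vt)²/(4Dt) = (-20.16)²/(4 × 0.825 × 1080) = 0.1140; exp(−0.1140) = 0.8923.
C = 0.001516 × 0.8923 = 0.00135 kg/m³.

0.00135 kg/m³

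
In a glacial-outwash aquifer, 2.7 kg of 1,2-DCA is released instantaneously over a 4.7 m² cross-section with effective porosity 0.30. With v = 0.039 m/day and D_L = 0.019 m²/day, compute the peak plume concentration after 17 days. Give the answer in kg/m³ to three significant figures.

The peak of an instantaneous 1D plume sits at x = vt; there the Gaussian factor is 1 and C_max = M/(n_e·A·√(4πDt)), where n_e·A is the pore area the mass is dissolved in.
√(4πDt) = √(4π × 0.019 × 17) = 2.015 m, so C_max = 2.7/(0.30 × 4.7 × 2.015) = 0.950 kg/m³.

0.950 kg/m³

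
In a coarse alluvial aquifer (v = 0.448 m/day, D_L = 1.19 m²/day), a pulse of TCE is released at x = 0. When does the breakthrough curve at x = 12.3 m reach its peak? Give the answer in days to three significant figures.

22.2 days

For the 1D instantaneous-source solution, setting ∂C/∂t = 0 at fixed x gives v²t² + 2Dt − x² = 0, so t = (√(D² + v²x²) − D)/v².
√(D² + v²x²) = √(1.19² + 0.448² × 12.3²) = 5.637; v² = 0.200704.
t = (5.637 − 1.19)/0.200704 = 22.2 days (vs. the pure-advection estimate x/v = 27.5 d).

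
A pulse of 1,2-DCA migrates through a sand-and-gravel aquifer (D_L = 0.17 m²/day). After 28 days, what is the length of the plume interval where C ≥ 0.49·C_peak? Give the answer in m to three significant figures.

7.37 m

The plume is Gaussian with σ = √(2Dt) = √(2 × 0.17 × 28) = 3.085 m.
C/C_peak = exp(−Δx²/(2σ²)) = 0.49 ⇒ Δx = σ·√(−2 ln 0.49) = 3.085 × 1.194 = 3.683 m.
Width = 2Δx = 7.37 m.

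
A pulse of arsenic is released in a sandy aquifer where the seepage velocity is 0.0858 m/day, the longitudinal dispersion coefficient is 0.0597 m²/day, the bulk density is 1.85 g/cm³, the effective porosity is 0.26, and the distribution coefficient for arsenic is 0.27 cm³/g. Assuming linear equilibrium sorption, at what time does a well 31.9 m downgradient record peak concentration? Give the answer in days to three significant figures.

Retardation factor R = 1 + ρ_b·K_d/n = 1 + 1.85 × 0.27/0.26 = 2.921.
Sorption retards both mechanisms: v_R = v/R = 0.02937 m/day, D_R = D/R = 0.02044 m²/day.
Peak time from v_R²t² + 2D_R t − x² = 0: t = (√(D_R² + v_R²x²) − D_R)/v_R².
√(D_R² + v_R²x²) = √(0.02044² + 0.02937² × 31.9²) = 0.9371; v_R² = 0.0008626.
t = (0.9371 − 0.02044)/0.0008626 = 1060 days.

1060 days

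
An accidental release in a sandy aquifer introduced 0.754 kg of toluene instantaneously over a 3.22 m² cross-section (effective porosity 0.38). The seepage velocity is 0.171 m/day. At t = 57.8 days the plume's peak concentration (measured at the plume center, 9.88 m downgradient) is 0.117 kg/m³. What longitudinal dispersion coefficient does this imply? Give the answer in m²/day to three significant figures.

0.0382 m²/day

At the plume center C_max = M/(n_e·A·√(4πDt)), so D = M²/(4πt·(n_e·A·C_max)²).
n_e·A·C_max = 0.38 × 3.22 × 0.117 = 0.1432 kg/m.
D = 0.754²/(4π × 57.8 × 0.1432²) = 0.0382 m²/day.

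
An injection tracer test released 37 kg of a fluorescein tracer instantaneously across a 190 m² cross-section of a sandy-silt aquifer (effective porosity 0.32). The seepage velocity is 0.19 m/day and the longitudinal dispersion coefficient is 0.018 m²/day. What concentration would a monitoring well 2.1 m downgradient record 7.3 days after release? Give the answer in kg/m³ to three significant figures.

For an instantaneous plane source, C(x,t) = M/(n_e·A·√(4πDt)) · exp(−(x−vt)²/(4Dt)), with n_e·A the pore (flow) area.
Plume center vt = 0.19 × 7.3 = 1.387 m, so the well at 2.1 m is 0.713 m downgradient of the peak.
√(4πDt) = 1.285 m, giving peak height M/(n_e·A·√(4πDt)) = 37/(0.32 × 190 × 1.285) = 0.4736 kg/m³.
(x−vt)²/(4Dt) = (0.713)²/(4 × 0.018 × 7.3) = 0.9672; exp(−0.9672) = 0.3801.
C = 0.4736 × 0.3801 = 0.180 kg/m³.

0.180 kg/m³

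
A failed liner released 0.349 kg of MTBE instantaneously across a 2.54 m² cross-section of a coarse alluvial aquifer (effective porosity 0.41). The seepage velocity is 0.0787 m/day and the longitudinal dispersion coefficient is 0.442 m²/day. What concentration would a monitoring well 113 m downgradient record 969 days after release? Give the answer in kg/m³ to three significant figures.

For an instantaneous plane source, C(x,t) = M/(n_e·A·√(4πDt)) · exp(−(x−vt)²/(4Dt)), with n_e·A the pore (flow) area.
Plume center vt = 0.0787 × 969 = 76.2603 m, so the well at 113 m is 36.7397 m downgradient of the peak.
√(4πDt) = 73.36 m, giving peak height M/(n_e·A·√(4πDt)) = 0.349/(0.41 × 2.54 × 73.36) = 0.004568 kg/m³.
(x−vt)²/(4Dt) = (36.7397)²/(4 × 0.442 × 969) = 0.7879; exp(−0.7879) = 0.4548.
C = 0.004568 × 0.4548 = 0.00208 kg/m³.

0.00208 kg/m³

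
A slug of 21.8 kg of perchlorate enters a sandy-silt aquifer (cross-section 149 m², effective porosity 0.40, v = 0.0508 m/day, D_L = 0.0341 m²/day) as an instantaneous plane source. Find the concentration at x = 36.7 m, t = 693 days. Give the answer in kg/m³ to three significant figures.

For an instantaneous plane source, C(x,t) = M/(n_e·A·√(4πDt)) · exp(−(x−vt)²/(4Dt)), with n_e·A the pore (flow) area.
Plume center vt = 0.0508 × 693 = 35.2044 m, so the well at 36.7 m is 1.4956 m downgradient of the peak.
√(4πDt) = 17.23 m, giving peak height M/(n_e·A·√(4πDt)) = 21.8/(0.40 × 149 × 17.23) = 0.02123 kg/m³.
(x−vt)²/(4Dt) = (1.4956)²/(4 × 0.0341 × 693) = 0.02366; exp(−0.02366) = 0.9766.
C = 0.02123 × 0.9766 = 0.0207 kg/m³.

0.0207 kg/m³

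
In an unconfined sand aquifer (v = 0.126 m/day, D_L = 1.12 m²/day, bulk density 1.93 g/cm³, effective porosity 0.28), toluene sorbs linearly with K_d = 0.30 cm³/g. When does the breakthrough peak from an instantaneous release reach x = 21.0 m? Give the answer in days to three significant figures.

Retardation factor R = 1 + ρ_b·K_d/n = 1 + 1.93 × 0.30/0.28 = 3.068.
Sorption retards both mechanisms: v_R = v/R = 0.04107 m/day, D_R = D/R = 0.3651 m²/day.
Peak time from v_R²t² + 2D_R t − x² = 0: t = (√(D_R² + v_R²x²) − D_R)/v_R².
√(D_R² + v_R²x²) = √(0.3651² + 0.04107² × 21.0²) = 0.9366; v_R² = 0.001687.
t = (0.9366 − 0.3651)/0.001687 = 339 days.

339 days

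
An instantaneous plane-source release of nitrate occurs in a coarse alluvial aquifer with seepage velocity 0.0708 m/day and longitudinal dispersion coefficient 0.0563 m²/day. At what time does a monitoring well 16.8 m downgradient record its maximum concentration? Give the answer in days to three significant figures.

226 days

For the 1D instantaneous-source solution, setting ∂C/∂t = 0 at fixed x gives v²t² + 2Dt − x² = 0, so t = (√(D² + v²x²) − D)/v².
√(D² + v²x²) = √(0.0563² + 0.0708² × 16.8²) = 1.191; v² = 0.00501264.
t = (1.191 − 0.0563)/0.00501264 = 226 days (vs. the pure-advection estimate x/v = 237 d).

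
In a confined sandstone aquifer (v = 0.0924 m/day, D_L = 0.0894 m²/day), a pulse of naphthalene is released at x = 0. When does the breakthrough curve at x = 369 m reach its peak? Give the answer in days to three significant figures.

3980 days

For the 1D instantaneous-source solution, setting ∂C/∂t = 0 at fixed x gives v²t² + 2Dt − x² = 0, so t = (√(D² + v²x²) − D)/v².
√(D² + v²x²) = √(0.0894² + 0.0924² × 369²) = 34.10; v² = 0.00853776.
t = (34.10 − 0.0894)/0.00853776 = 3980 days (vs. the pure-advection estimate x/v = 3990 d).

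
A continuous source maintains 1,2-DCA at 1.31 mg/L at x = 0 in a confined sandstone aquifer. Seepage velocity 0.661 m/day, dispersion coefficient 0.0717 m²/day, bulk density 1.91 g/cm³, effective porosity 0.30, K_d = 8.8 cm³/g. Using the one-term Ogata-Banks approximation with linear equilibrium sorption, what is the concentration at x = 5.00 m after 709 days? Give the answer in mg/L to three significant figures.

Retardation factor R = 1 + ρ_b·K_d/n = 1 + 1.91 × 8.8/0.30 = 57.03.
Sorption retards both mechanisms: v_R = v/R = 0.01159 m/day, D_R = D/R = 0.001257 m²/day.
v_R·t = 0.01159 × 709 = 8.21731 m; 2√(D_R t) = 1.888 m; argument = (5.00 − 8.21731)/1.888 = -1.704.
C = C₀ × ½·erfc(-1.704) = 1.31 × 0.9920 = 1.30 mg/L.

1.30 mg/L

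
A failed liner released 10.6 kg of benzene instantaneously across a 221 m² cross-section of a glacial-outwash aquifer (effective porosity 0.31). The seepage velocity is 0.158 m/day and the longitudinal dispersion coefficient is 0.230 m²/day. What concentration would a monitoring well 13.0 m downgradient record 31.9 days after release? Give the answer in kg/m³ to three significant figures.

For an instantaneous plane source, C(x,t) = M/(n_e·A·√(4πDt)) · exp(−(x−vt)²/(4Dt)), with n_e·A the pore (flow) area.
Plume center vt = 0.158 × 31.9 = 5.0402 m, so the well at 13.0 m is 7.9598 m downgradient of the peak.
√(4πDt) = 9.602 m, giving peak height M/(n_e·A·√(4πDt)) = 10.6/(0.31 × 221 × 9.602) = 0.01611 kg/m³.
(x−vt)²/(4Dt) = (7.9598)²/(4 × 0.230 × 31.9) = 2.159; exp(−2.159) = 0.1154.
C = 0.01611 × 0.1154 = 0.00186 kg/m³.

0.00186 kg/m³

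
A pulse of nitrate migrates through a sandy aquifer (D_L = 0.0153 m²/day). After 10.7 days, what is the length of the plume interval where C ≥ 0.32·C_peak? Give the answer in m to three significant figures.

1.73 m

The plume is Gaussian with σ = √(2Dt) = √(2 × 0.0153 × 10.7) = 0.5722 m.
C/C_peak = exp(−Δx²/(2σ²)) = 0.32 ⇒ Δx = σ·√(−2 ln 0.32) = 0.5722 × 1.510 = 0.8640 m.
Width = 2Δx = 1.73 m.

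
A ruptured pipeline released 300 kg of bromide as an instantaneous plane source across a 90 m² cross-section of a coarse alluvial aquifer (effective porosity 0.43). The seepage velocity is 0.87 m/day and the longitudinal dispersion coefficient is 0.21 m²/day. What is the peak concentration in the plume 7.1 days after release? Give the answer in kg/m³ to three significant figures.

1.79 kg/m³

The peak of an instantaneous 1D plume sits at x = vt; there the Gaussian factor is 1 and C_max = M/(n_e·A·√(4πDt)), where n_e·A is the pore area the mass is dissolved in.
√(4πDt) = √(4π × 0.21 × 7.1) = 4.329 m, so C_max = 300/(0.43 × 90 × 4.329) = 1.79 kg/m³.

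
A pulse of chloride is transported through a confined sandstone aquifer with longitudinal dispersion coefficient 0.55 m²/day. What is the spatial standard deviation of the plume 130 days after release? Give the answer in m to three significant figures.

12.0 m

Dispersive spreading gives a Gaussian with σ² = 2Dt; advection only shifts the center.
σ = √(2 × 0.55 × 130) = 12.0 m.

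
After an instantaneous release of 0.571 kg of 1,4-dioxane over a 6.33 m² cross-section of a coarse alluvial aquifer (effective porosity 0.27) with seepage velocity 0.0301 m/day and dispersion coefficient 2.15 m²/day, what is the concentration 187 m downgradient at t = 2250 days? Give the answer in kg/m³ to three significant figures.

0.000650 kg/m³

For an instantaneous plane source, C(x,t) = M/(n_e·A·√(4πDt)) · exp(−(x−vt)²/(4Dt)), with n_e·A the pore (flow) area.
Plume center vt = 0.0301 × 2250 = 67.725 m, so the well at 187 m is 119.275 m downgradient of the peak.
√(4πDt) = 246.6 m, giving peak height M/(n_e·A·√(4πDt)) = 0.571/(0.27 × 6.33 × 246.6) = 0.001355 kg/m³.
(x−vt)²/(4Dt) = (119.275)²/(4 × 2.15 × 2250) = 0.7352; exp(−0.7352) = 0.4794.
C = 0.001355 × 0.4794 = 0.000650 kg/m³.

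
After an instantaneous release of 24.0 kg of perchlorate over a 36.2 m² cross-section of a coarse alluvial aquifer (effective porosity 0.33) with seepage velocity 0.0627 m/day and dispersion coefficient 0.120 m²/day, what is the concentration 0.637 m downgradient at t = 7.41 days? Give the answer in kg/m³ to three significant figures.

For an instantaneous plane source, C(x,t) = M/(n_e·A·√(4πDt)) · exp(−(x−vt)²/(4Dt)), with n_e·A the pore (flow) area.
Plume center vt = 0.0627 × 7.41 = 0.464607 m, so the well at 0.637 m is 0.172393 m downgradient of the peak.
√(4πDt) = 3.343 m, giving peak height M/(n_e·A·√(4πDt)) = 24.0/(0.33 × 36.2 × 3.343) = 0.6010 kg/m³.
(x−vt)²/(4Dt) = (0.172393)²/(4 × 0.120 × 7.41) = 0.008356; exp(−0.008356) = 0.9917.
C = 0.6010 × 0.9917 = 0.596 kg/m³.

0.596 kg/m³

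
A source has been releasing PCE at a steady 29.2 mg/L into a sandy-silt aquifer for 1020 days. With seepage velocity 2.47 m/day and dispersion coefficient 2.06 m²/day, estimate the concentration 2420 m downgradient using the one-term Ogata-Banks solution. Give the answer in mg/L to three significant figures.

27.4 mg/L

For a continuous step input, C/C₀ ≈ ½·erfc((x−vt)/(2√(Dt))).
vt = 2.47 × 1020 = 2519.4 m and 2√(Dt) = 2√(2.06 × 1020) = 91.68 m.
Argument (x−vt)/(2√(Dt)) = (2420 − 2519.4)/91.68 = -1.084; ½·erfc(-1.084) = 0.9374.
C = 29.2 × 0.9374 = 27.4 mg/L.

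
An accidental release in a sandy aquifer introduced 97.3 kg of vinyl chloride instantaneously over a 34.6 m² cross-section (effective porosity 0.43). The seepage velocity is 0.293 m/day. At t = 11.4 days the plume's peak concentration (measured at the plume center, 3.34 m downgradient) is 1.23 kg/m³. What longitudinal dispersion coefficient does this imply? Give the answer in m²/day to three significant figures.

0.197 m²/day

At the plume center C_max = M/(n_e·A·√(4πDt)), so D = M²/(4πt·(n_e·A·C_max)²).
n_e·A·C_max = 0.43 × 34.6 × 1.23 = 18.30 kg/m.
D = 97.3²/(4π × 11.4 × 18.30²) = 0.197 m²/day.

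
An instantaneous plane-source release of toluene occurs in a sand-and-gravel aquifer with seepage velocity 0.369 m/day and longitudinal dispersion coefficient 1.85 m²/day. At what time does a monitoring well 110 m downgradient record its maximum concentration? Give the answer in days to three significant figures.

285 days

For the 1D instantaneous-source solution, setting ∂C/∂t = 0 at fixed x gives v²t² + 2Dt − x² = 0, so t = (√(D² + v²x²) − D)/v².
√(D² + v²x²) = √(1.85² + 0.369² × 110²) = 40.63; v² = 0.136161.
t = (40.63 − 1.85)/0.136161 = 285 days (vs. the pure-advection estimate x/v = 298 d).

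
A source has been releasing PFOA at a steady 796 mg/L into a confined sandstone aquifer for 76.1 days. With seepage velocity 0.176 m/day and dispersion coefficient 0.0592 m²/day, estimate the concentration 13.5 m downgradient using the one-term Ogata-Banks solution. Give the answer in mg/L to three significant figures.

For a continuous step input, C/C₀ ≈ ½·erfc((x−vt)/(2√(Dt))).
vt = 0.176 × 76.1 = 13.3936 m and 2√(Dt) = 2√(0.0592 × 76.1) = 4.245 m.
Argument (x−vt)/(2√(Dt)) = (13.5 − 13.3936)/4.245 = 0.02506; ½·erfc(0.02506) = 0.4859.
C = 796 × 0.4859 = 387 mg/L.

387 mg/L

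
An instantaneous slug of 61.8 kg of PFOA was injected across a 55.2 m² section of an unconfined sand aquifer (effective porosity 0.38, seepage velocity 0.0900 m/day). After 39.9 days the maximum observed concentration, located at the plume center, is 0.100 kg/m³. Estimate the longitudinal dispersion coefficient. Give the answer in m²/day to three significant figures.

1.73 m²/day

At the plume center C_max = M/(n_e·A·√(4πDt)), so D = M²/(4πt·(n_e·A·C_max)²).
n_e·A·C_max = 0.38 × 55.2 × 0.100 = 2.098 kg/m.
D = 61.8²/(4π × 39.9 × 2.098²) = 1.73 m²/day.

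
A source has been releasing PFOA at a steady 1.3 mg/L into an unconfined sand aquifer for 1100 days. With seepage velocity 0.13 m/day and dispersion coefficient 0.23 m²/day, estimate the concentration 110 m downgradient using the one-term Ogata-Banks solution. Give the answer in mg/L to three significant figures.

1.21 mg/L

For a continuous step input, C/C₀ ≈ ½·erfc((x−vt)/(2√(Dt))).
vt = 0.13 × 1100 = 143 m and 2√(Dt) = 2√(0.23 × 1100) = 31.81 m.
Argument (x−vt)/(2√(Dt)) = (110 − 143)/31.81 = -1.037; ½·erfc(-1.037) = 0.9287.
C = 1.3 × 0.9287 = 1.21 mg/L.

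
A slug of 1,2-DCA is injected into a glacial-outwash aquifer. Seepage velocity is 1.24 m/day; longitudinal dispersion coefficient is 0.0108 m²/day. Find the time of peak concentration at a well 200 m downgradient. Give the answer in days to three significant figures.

For the 1D instantaneous-source solution, setting ∂C/∂t = 0 at fixed x gives v²t² + 2Dt − x² = 0, so t = (√(D² + v²x²) − D)/v².
√(D² + v²x²) = √(0.0108² + 1.24² × 200²) = 248.0; v² = 1.5376.
t = (248.0 − 0.0108)/1.5376 = 161 days (vs. the pure-advection estimate x/v = 161 d).

161 days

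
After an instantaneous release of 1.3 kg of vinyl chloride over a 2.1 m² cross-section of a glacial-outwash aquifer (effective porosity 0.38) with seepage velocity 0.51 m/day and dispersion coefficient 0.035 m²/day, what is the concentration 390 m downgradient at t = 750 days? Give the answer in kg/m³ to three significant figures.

For an instantaneous plane source, C(x,t) = M/(n_e·A·√(4πDt)) · exp(−(x−vt)²/(4Dt)), with n_e·A the pore (flow) area.
Plume center vt = 0.51 × 750 = 382.5 m, so the well at 390 m is 7.5 m downgradient of the peak.
√(4πDt) = 18.16 m, giving peak height M/(n_e·A·√(4πDt)) = 1.3/(0.38 × 2.1 × 18.16) = 0.08971 kg/m³.
(x−vt)²/(4Dt) = (7.5)²/(4 × 0.035 × 750) = 0.5357; exp(−0.5357) = 0.5853.
C = 0.08971 × 0.5853 = 0.0525 kg/m³.

0.0525 kg/m³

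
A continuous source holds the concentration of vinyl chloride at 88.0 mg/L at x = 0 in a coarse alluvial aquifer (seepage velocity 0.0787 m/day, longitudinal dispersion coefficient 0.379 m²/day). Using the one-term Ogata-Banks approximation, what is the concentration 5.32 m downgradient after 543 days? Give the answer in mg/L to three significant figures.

85.1 mg/L

For a continuous step input, C/C₀ ≈ ½·erfc((x−vt)/(2√(Dt))).
vt = 0.0787 × 543 = 42.7341 m and 2√(Dt) = 2√(0.379 × 543) = 28.69 m.
Argument (x−vt)/(2√(Dt)) = (5.32 − 42.7341)/28.69 = -1.304; ½·erfc(-1.304) = 0.9674.
C = 88.0 × 0.9674 = 85.1 mg/L.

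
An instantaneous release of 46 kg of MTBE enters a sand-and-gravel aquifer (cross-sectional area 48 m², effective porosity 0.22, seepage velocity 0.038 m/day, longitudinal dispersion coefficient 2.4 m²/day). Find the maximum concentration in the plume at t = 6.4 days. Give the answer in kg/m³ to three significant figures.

0.314 kg/m³

The peak of an instantaneous 1D plume sits at x = vt; there the Gaussian factor is 1 and C_max = M/(n_e·A·√(4πDt)), where n_e·A is the pore area the mass is dissolved in.
√(4πDt) = √(4π × 2.4 × 6.4) = 13.89 m, so C_max = 46/(0.22 × 48 × 13.89) = 0.314 kg/m³.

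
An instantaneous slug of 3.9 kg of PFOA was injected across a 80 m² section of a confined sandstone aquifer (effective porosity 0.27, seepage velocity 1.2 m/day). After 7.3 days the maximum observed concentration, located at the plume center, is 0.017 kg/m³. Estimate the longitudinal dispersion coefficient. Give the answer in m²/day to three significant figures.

1.23 m²/day

At the plume center C_max = M/(n_e·A·√(4πDt)), so D = M²/(4πt·(n_e·A·C_max)²).
n_e·A·C_max = 0.27 × 80 × 0.017 = 0.3672 kg/m.
D = 3.9²/(4π × 7.3 × 0.3672²) = 1.23 m²/day.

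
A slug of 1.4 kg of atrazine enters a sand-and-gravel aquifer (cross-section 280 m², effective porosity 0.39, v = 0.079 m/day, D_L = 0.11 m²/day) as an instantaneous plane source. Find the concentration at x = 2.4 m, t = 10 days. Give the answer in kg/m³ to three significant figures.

For an instantaneous plane source, C(x,t) = M/(n_e·A·√(4πDt)) · exp(−(x−vt)²/(4Dt)), with n_e·A the pore (flow) area.
Plume center vt = 0.079 × 10 = 0.79 m, so the well at 2.4 m is 1.61 m downgradient of the peak.
√(4πDt) = 3.718 m, giving peak height M/(n_e·A·√(4πDt)) = 1.4/(0.39 × 280 × 3.718) = 0.003448 kg/m³.
(x−vt)²/(4Dt) = (1.61)²/(4 × 0.11 × 10) = 0.5891; exp(−0.5891) = 0.5548.
C = 0.003448 × 0.5548 = 0.00191 kg/m³.

0.00191 kg/m³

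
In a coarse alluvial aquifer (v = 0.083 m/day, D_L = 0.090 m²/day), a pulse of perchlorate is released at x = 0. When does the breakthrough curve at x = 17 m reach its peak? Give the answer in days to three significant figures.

For the 1D instantaneous-source solution, setting ∂C/∂t = 0 at fixed x gives v²t² + 2Dt − x² = 0, so t = (√(D² + v²x²) − D)/v².
√(D² + v²x²) = √(0.090² + 0.083² × 17²) = 1.414; v² = 0.006889.
t = (1.414 − 0.090)/0.006889 = 192 days (vs. the pure-advection estimate x/v = 205 d).

192 days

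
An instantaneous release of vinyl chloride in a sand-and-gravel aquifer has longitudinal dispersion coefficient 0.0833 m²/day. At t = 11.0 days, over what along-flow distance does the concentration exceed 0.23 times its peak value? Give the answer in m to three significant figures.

4.64 m

The plume is Gaussian with σ = √(2Dt) = √(2 × 0.0833 × 11.0) = 1.354 m.
C/C_peak = exp(−Δx²/(2σ²)) = 0.23 ⇒ Δx = σ·√(−2 ln 0.23) = 1.354 × 1.714 = 2.321 m.
Width = 2Δx = 4.64 m.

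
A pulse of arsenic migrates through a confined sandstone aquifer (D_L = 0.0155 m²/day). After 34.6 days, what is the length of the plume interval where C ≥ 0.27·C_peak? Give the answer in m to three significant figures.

The plume is Gaussian with σ = √(2Dt) = √(2 × 0.0155 × 34.6) = 1.036 m.
C/C_peak = exp(−Δx²/(2σ²)) = 0.27 ⇒ Δx = σ·√(−2 ln 0.27) = 1.036 × 1.618 = 1.676 m.
Width = 2Δx = 3.35 m.

3.35 m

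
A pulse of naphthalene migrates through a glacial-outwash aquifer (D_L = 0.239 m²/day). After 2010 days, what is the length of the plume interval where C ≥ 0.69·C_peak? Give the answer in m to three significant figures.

The plume is Gaussian with σ = √(2Dt) = √(2 × 0.239 × 2010) = 31.00 m.
C/C_peak = exp(−Δx²/(2σ²)) = 0.69 ⇒ Δx = σ·√(−2 ln 0.69) = 31.00 × 0.8615 = 26.71 m.
Width = 2Δx = 53.4 m.

53.4 m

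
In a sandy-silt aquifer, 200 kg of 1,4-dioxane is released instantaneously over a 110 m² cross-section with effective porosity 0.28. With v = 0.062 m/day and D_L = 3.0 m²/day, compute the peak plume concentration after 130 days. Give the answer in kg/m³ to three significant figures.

0.0928 kg/m³

The peak of an instantaneous 1D plume sits at x = vt; there the Gaussian factor is 1 and C_max = M/(n_e·A·√(4πDt)), where n_e·A is the pore area the mass is dissolved in.
√(4πDt) = √(4π × 3.0 × 130) = 70.01 m, so C_max = 200/(0.28 × 110 × 70.01) = 0.0928 kg/m³.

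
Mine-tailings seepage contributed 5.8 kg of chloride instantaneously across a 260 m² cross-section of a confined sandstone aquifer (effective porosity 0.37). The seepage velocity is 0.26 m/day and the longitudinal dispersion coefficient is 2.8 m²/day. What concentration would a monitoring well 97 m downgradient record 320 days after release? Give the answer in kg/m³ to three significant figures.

For an instantaneous plane source, C(x,t) = M/(n_e·A·√(4πDt)) · exp(−(x−vt)²/(4Dt)), with n_e·A the pore (flow) area.
Plume center vt = 0.26 × 320 = 83.2 m, so the well at 97 m is 13.8 m downgradient of the peak.
√(4πDt) = 106.1 m, giving peak height M/(n_e·A·√(4πDt)) = 5.8/(0.37 × 260 × 106.1) = 0.0005682 kg/m³.
(x−vt)²/(4Dt) = (13.8)²/(4 × 2.8 × 320) = 0.05314; exp(−0.05314) = 0.9482.
C = 0.0005682 × 0.9482 = 0.000539 kg/m³.

0.000539 kg/m³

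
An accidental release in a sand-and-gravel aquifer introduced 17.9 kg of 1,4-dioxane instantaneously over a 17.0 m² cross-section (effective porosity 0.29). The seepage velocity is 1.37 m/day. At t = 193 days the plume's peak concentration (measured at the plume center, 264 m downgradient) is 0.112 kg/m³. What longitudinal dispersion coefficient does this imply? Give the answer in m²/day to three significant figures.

0.433 m²/day

At the plume center C_max = M/(n_e·A·√(4πDt)), so D = M²/(4πt·(n_e·A·C_max)²).
n_e·A·C_max = 0.29 × 17.0 × 0.112 = 0.5522 kg/m.
D = 17.9²/(4π × 193 × 0.5522²) = 0.433 m²/day.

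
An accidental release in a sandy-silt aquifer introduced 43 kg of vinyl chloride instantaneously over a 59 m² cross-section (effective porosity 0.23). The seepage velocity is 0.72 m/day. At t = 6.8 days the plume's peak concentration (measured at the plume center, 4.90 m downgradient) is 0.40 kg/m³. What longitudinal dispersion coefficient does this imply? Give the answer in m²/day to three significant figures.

0.734 m²/day

At the plume center C_max = M/(n_e·A·√(4πDt)), so D = M²/(4πt·(n_e·A·C_max)²).
n_e·A·C_max = 0.23 × 59 × 0.40 = 5.428 kg/m.
D = 43²/(4π × 6.8 × 5.428²) = 0.734 m²/day.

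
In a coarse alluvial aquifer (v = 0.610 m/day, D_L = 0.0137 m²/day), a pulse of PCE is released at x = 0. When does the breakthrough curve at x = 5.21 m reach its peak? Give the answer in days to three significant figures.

8.50 days

For the 1D instantaneous-source solution, setting ∂C/∂t = 0 at fixed x gives v²t² + 2Dt − x² = 0, so t = (√(D² + v²x²) − D)/v².
√(D² + v²x²) = √(0.0137² + 0.610² × 5.21²) = 3.178; v² = 0.3721.
t = (3.178 − 0.0137)/0.3721 = 8.50 days (vs. the pure-advection estimate x/v = 8.54 d).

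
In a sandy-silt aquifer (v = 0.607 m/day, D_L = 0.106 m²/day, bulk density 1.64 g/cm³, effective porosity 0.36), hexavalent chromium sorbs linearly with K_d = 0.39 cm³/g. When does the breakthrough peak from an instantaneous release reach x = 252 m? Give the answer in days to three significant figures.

1150 days

Retardation factor R = 1 + ρ_b·K_d/n = 1 + 1.64 × 0.39/0.36 = 2.777.
Sorption retards both mechanisms: v_R = v/R = 0.2186 m/day, D_R = D/R = 0.03817 m²/day.
Peak time from v_R²t² + 2D_R t − x² = 0: t = (√(D_R² + v_R²x²) − D_R)/v_R².
√(D_R² + v_R²x²) = √(0.03817² + 0.2186² × 252²) = 55.09; v_R² = 0.04779.
t = (55.09 − 0.03817)/0.04779 = 1150 days.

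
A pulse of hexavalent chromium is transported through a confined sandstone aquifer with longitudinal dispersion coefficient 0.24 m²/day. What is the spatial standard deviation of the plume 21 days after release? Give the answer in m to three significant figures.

Dispersive spreading gives a Gaussian with σ² = 2Dt; advection only shifts the center.
σ = √(2 × 0.24 × 21) = 3.17 m.

3.17 m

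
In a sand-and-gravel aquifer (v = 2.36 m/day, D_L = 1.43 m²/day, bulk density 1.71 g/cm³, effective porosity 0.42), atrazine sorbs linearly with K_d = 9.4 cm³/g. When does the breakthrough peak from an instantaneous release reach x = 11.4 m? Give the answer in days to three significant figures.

180 days

Retardation factor R = 1 + ρ_b·K_d/n = 1 + 1.71 × 9.4/0.42 = 39.27.
Sorption retards both mechanisms: v_R = v/R = 0.06010 m/day, D_R = D/R = 0.03641 m²/day.
Peak time from v_R²t² + 2D_R t − x² = 0: t = (√(D_R² + v_R²x²) − D_R)/v_R².
√(D_R² + v_R²x²) = √(0.03641² + 0.06010² × 11.4²) = 0.6861; v_R² = 0.003612.
t = (0.6861 − 0.03641)/0.003612 = 180 days.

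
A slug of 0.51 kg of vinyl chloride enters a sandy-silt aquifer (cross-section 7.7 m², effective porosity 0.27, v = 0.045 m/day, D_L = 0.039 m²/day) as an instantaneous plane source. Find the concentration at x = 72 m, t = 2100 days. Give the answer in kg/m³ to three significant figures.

For an instantaneous plane source, C(x,t) = M/(n_e·A·√(4πDt)) · exp(−(x−vt)²/(4Dt)), with n_e·A the pore (flow) area.
Plume center vt = 0.045 × 2100 = 94.5 m, so the well at 72 m is 22.5 m upgradient of the peak.
√(4πDt) = 32.08 m, giving peak height M/(n_e·A·√(4πDt)) = 0.51/(0.27 × 7.7 × 32.08) = 0.007647 kg/m³.
(x−vt)²/(4Dt) = (-22.5)²/(4 × 0.039 × 2100) = 1.545; exp(−1.545) = 0.2133.
C = 0.007647 × 0.2133 = 0.00163 kg/m³.

0.00163 kg/m³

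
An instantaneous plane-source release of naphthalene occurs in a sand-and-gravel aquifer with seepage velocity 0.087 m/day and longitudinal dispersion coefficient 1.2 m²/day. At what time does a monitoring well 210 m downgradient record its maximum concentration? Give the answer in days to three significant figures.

2260 days

For the 1D instantaneous-source solution, setting ∂C/∂t = 0 at fixed x gives v²t² + 2Dt − x² = 0, so t = (√(D² + v²x²) − D)/v².
√(D² + v²x²) = √(1.2² + 0.087² × 210²) = 18.31; v² = 0.007569.
t = (18.31 − 1.2)/0.007569 = 2260 days (vs. the pure-advection estimate x/v = 2410 d).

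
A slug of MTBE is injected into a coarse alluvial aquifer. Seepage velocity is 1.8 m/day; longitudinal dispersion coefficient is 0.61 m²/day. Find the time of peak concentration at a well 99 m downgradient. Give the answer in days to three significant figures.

54.8 days

For the 1D instantaneous-source solution, setting ∂C/∂t = 0 at fixed x gives v²t² + 2Dt − x² = 0, so t = (√(D² + v²x²) − D)/v².
√(D² + v²x²) = √(0.61² + 1.8² × 99²) = 178.2; v² = 3.24.
t = (178.2 − 0.61)/3.24 = 54.8 days (vs. the pure-advection estimate x/v = 55.0 d).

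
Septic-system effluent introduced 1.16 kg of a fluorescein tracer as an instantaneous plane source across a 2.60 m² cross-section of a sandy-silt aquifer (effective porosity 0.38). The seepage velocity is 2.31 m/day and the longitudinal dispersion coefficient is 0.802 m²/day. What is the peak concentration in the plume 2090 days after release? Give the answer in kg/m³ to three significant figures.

0.00809 kg/m³

The peak of an instantaneous 1D plume sits at x = vt; there the Gaussian factor is 1 and C_max = M/(n_e·A·√(4πDt)), where n_e·A is the pore area the mass is dissolved in.
√(4πDt) = √(4π × 0.802 × 2090) = 145.1 m, so C_max = 1.16/(0.38 × 2.60 × 145.1) = 0.00809 kg/m³.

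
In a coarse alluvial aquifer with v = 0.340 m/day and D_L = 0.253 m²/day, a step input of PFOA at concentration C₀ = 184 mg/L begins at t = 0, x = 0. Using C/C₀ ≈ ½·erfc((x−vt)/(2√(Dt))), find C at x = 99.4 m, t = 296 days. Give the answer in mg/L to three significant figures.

For a continuous step input, C/C₀ ≈ ½·erfc((x−vt)/(2√(Dt))).
vt = 0.340 × 296 = 100.64 m and 2√(Dt) = 2√(0.253 × 296) = 17.31 m.
Argument (x−vt)/(2√(Dt)) = (99.4 − 100.64)/17.31 = -0.07163; ½·erfc(-0.07163) = 0.5403.
C = 184 × 0.5403 = 99.4 mg/L.

99.4 mg/L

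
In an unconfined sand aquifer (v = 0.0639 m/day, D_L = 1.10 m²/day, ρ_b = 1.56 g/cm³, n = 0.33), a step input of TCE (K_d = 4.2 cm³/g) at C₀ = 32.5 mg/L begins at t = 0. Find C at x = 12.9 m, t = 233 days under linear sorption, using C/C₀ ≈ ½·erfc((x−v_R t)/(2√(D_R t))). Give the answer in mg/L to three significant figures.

0.227 mg/L

Retardation factor R = 1 + ρ_b·K_d/n = 1 + 1.56 × 4.2/0.33 = 20.85.
Sorption retards both mechanisms: v_R = v/R = 0.003065 m/day, D_R = D/R = 0.05276 m²/day.
v_R·t = 0.003065 × 233 = 0.714145 m; 2√(D_R t) = 7.012 m; argument = (12.9 − 0.714145)/7.012 = 1.738.
C = C₀ × ½·erfc(1.738) = 32.5 × 0.006988 = 0.227 mg/L.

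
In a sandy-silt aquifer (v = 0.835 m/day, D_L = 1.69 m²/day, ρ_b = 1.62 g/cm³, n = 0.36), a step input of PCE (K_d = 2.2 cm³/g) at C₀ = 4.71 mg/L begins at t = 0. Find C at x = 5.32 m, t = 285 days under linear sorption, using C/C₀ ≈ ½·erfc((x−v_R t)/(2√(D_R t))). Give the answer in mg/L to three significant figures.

4.52 mg/L

Retardation factor R = 1 + ρ_b·K_d/n = 1 + 1.62 × 2.2/0.36 = 10.90.
Sorption retards both mechanisms: v_R = v/R = 0.07661 m/day, D_R = D/R = 0.1550 m²/day.
v_R·t = 0.07661 × 285 = 21.83385 m; 2√(D_R t) = 13.29 m; argument = (5.32 − 21.83385)/13.29 = -1.243.
C = C₀ × ½·erfc(-1.243) = 4.71 × 0.9606 = 4.52 mg/L.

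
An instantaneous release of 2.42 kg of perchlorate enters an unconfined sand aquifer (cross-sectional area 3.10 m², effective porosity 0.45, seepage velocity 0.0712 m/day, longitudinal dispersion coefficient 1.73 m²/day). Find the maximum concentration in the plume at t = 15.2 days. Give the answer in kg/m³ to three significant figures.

The peak of an instantaneous 1D plume sits at x = vt; there the Gaussian factor is 1 and C_max = M/(n_e·A·√(4πDt)), where n_e·A is the pore area the mass is dissolved in.
√(4πDt) = √(4π × 1.73 × 15.2) = 18.18 m, so C_max = 2.42/(0.45 × 3.10 × 18.18) = 0.0954 kg/m³.

0.0954 kg/m³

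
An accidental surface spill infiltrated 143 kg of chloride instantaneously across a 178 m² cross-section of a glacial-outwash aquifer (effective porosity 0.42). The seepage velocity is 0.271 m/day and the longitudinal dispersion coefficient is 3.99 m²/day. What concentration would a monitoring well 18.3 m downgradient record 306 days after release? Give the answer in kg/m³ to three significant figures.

0.00657 kg/m³

For an instantaneous plane source, C(x,t) = M/(n_e·A·√(4πDt)) · exp(−(x−vt)²/(4Dt)), with n_e·A the pore (flow) area.
Plume center vt = 0.271 × 306 = 82.926 m, so the well at 18.3 m is 64.626 m upgradient of the peak.
√(4πDt) = 123.9 m, giving peak height M/(n_e·A·√(4πDt)) = 143/(0.42 × 178 × 123.9) = 0.01544 kg/m³.
(x−vt)²/(4Dt) = (-64.626)²/(4 × 3.99 × 306) = 0.8552; exp(−0.8552) = 0.4252.
C = 0.01544 × 0.4252 = 0.00657 kg/m³.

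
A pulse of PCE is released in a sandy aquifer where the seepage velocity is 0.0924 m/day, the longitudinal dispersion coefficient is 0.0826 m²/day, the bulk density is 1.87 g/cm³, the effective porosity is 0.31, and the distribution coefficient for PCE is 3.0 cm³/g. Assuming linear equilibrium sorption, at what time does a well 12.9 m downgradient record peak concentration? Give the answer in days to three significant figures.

Retardation factor R = 1 + ρ_b·K_d/n = 1 + 1.87 × 3.0/0.31 = 19.10.
Sorption retards both mechanisms: v_R = v/R = 0.004838 m/day, D_R = D/R = 0.004325 m²/day.
Peak time from v_R²t² + 2D_R t − x² = 0: t = (√(D_R² + v_R²x²) − D_R)/v_R².
√(D_R² + v_R²x²) = √(0.004325² + 0.004838² × 12.9²) = 0.06256; v_R² = 2.341e-05.
t = (0.06256 − 0.004325)/2.341e-05 = 2490 days.

2490 days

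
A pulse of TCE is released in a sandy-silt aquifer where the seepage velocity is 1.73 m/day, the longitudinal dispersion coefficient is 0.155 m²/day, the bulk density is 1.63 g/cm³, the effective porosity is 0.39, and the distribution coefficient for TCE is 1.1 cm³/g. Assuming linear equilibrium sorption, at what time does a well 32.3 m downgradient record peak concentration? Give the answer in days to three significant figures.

Retardation factor R = 1 + ρ_b·K_d/n = 1 + 1.63 × 1.1/0.39 = 5.597.
Sorption retards both mechanisms: v_R = v/R = 0.3091 m/day, D_R = D/R = 0.02769 m²/day.
Peak time from v_R²t² + 2D_R t − x² = 0: t = (√(D_R² + v_R²x²) − D_R)/v_R².
√(D_R² + v_R²x²) = √(0.02769² + 0.3091² × 32.3²) = 9.984; v_R² = 0.09554.
t = (9.984 − 0.02769)/0.09554 = 104 days.

104 days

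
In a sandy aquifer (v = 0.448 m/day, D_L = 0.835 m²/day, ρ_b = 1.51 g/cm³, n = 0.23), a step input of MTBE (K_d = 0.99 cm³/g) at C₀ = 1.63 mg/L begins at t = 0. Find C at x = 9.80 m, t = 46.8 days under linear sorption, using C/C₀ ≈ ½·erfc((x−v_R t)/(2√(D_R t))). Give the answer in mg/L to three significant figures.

Retardation factor R = 1 + ρ_b·K_d/n = 1 + 1.51 × 0.99/0.23 = 7.500.
Sorption retards both mechanisms: v_R = v/R = 0.05973 m/day, D_R = D/R = 0.1113 m²/day.
v_R·t = 0.05973 × 46.8 = 2.795364 m; 2√(D_R t) = 4.565 m; argument = (9.80 − 2.795364)/4.565 = 1.534.
C = C₀ × ½·erfc(1.534) = 1.63 × 0.01503 = 0.0245 mg/L.

0.0245 mg/L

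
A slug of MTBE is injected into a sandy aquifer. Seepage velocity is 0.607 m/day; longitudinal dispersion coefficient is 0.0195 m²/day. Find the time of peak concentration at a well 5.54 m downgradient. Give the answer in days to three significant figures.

9.07 days

For the 1D instantaneous-source solution, setting ∂C/∂t = 0 at fixed x gives v²t² + 2Dt − x² = 0, so t = (√(D² + v²x²) − D)/v².
√(D² + v²x²) = √(0.0195² + 0.607² × 5.54²) = 3.363; v² = 0.368449.
t = (3.363 − 0.0195)/0.368449 = 9.07 days (vs. the pure-advection estimate x/v = 9.13 d).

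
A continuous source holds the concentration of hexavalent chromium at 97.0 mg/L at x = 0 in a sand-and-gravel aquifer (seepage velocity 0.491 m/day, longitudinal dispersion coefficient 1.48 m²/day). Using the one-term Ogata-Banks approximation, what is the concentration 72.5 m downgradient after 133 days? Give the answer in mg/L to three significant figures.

For a continuous step input, C/C₀ ≈ ½·erfc((x−vt)/(2√(Dt))).
vt = 0.491 × 133 = 65.303 m and 2√(Dt) = 2√(1.48 × 133) = 28.06 m.
Argument (x−vt)/(2√(Dt)) = (72.5 − 65.303)/28.06 = 0.2565; ½·erfc(0.2565) = 0.3584.
C = 97.0 × 0.3584 = 34.8 mg/L.

34.8 mg/L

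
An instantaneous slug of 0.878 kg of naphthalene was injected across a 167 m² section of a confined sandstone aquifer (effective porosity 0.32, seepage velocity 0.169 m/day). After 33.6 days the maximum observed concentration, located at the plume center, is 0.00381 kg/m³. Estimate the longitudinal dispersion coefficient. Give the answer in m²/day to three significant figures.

0.0440 m²/day

At the plume center C_max = M/(n_e·A·√(4πDt)), so D = M²/(4πt·(n_e·A·C_max)²).
n_e·A·C_max = 0.32 × 167 × 0.00381 = 0.2036 kg/m.
D = 0.878²/(4π × 33.6 × 0.2036²) = 0.0440 m²/day.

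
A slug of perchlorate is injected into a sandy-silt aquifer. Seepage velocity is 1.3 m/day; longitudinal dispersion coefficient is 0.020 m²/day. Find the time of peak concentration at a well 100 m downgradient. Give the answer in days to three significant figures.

For the 1D instantaneous-source solution, setting ∂C/∂t = 0 at fixed x gives v²t² + 2Dt − x² = 0, so t = (√(D² + v²x²) − D)/v².
√(D² + v²x²) = √(0.020² + 1.3² × 100²) = 130.0; v² = 1.69.
t = (130.0 − 0.020)/1.69 = 76.9 days (vs. the pure-advection estimate x/v = 76.9 d).

76.9 days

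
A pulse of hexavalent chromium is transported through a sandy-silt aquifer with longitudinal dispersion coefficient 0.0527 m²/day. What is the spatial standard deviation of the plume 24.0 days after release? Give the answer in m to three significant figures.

Dispersive spreading gives a Gaussian with σ² = 2Dt; advection only shifts the center.
σ = √(2 × 0.0527 × 24.0) = 1.59 m.

1.59 m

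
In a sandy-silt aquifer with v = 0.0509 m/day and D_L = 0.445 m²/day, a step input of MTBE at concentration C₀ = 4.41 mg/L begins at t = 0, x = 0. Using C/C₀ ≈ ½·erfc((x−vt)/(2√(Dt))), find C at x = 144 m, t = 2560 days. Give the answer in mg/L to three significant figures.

1.71 mg/L

For a continuous step input, C/C₀ ≈ ½·erfc((x−vt)/(2√(Dt))).
vt = 0.0509 × 2560 = 130.304 m and 2√(Dt) = 2√(0.445 × 2560) = 67.50 m.
Argument (x−vt)/(2√(Dt)) = (144 − 130.304)/67.50 = 0.2029; ½·erfc(0.2029) = 0.3871.
C = 4.41 × 0.3871 = 1.71 mg/L.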